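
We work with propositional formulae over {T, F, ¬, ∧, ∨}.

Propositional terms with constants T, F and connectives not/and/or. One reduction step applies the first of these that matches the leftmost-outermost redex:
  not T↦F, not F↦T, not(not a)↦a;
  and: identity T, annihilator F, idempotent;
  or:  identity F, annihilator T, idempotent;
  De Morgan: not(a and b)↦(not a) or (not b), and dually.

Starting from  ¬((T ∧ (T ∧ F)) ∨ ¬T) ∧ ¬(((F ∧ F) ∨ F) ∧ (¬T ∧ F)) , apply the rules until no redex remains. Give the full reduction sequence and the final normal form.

Answer: normal form = T  (in 18 steps)

Working:
  start: ¬((T ∧ (T ∧ F)) ∨ ¬T) ∧ ¬(((F ∧ F) ∨ F) ∧ (¬T ∧ F))
  step 1: (¬(T ∧ (T ∧ F)) ∧ ¬¬T) ∧ ¬(((F ∧ F) ∨ F) ∧ (¬T ∧ F))
  step 2: ((¬T ∨ ¬(T ∧ F)) ∧ ¬¬T) ∧ ¬(((F ∧ F) ∨ F) ∧ (¬T ∧ F))
  step 3: ((F ∨ ¬(T ∧ F)) ∧ ¬¬T) ∧ ¬(((F ∧ F) ∨ F) ∧ (¬T ∧ F))
  step 4: (¬(T ∧ F) ∧ ¬¬T) ∧ ¬(((F ∧ F) ∨ F) ∧ (¬T ∧ F))
  step 5: ((¬T ∨ ¬F) ∧ ¬¬T) ∧ ¬(((F ∧ F) ∨ F) ∧ (¬T ∧ F))
  step 6: ((F ∨ ¬F) ∧ ¬¬T) ∧ ¬(((F ∧ F) ∨ F) ∧ (¬T ∧ F))
  step 7: (¬F ∧ ¬¬T) ∧ ¬(((F ∧ F) ∨ F) ∧ (¬T ∧ F))
  step 8: (T ∧ ¬¬T) ∧ ¬(((F ∧ F) ∨ F) ∧ (¬T ∧ F))
  step 9: ¬¬T ∧ ¬(((F ∧ F) ∨ F) ∧ (¬T ∧ F))
  step 10: T ∧ ¬(((F ∧ F) ∨ F) ∧ (¬T ∧ F))
  step 11: ¬(((F ∧ F) ∨ F) ∧ (¬T ∧ F))
  step 12: ¬((F ∧ F) ∨ F) ∨ ¬(¬T ∧ F)
  step 13: (¬(F ∧ F) ∧ ¬F) ∨ ¬(¬T ∧ F)
  step 14: ((¬F ∨ ¬F) ∧ ¬F) ∨ ¬(¬T ∧ F)
  step 15: (¬F ∧ ¬F) ∨ ¬(¬T ∧ F)
  step 16: ¬F ∨ ¬(¬T ∧ F)
  step 17: T ∨ ¬(¬T ∧ F)
  step 18: T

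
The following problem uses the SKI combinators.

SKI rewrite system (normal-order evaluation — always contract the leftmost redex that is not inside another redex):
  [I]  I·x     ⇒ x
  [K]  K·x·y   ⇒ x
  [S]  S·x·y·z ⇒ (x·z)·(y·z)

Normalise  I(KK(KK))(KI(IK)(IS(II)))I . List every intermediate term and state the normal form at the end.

  start: I(KK(KK))(KI(IK)(IS(II)))I
  step 1: KK(KK)(KI(IK)(IS(II)))I
  step 2: K(KI(IK)(IS(II)))I
  step 3: KI(IK)(IS(II))
  step 4: I(IS(II))
  step 5: IS(II)
  step 6: S(II)
  step 7: SI

Answer: normal form = SI  (in 7 steps)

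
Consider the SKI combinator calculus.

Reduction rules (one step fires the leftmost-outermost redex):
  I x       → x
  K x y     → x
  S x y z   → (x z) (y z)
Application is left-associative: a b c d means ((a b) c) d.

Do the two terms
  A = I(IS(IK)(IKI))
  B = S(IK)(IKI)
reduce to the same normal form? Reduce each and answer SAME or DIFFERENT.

Term A:
  start: I(IS(IK)(IKI))
  →1  IS(IK)(IKI)
  →2  S(IK)(IKI)
  →3  SK(IKI)
  →4  SK(KI)

Term B:
  start: S(IK)(IKI)
  →1  SK(IKI)
  →2  SK(KI)

Answer: SAME — A ⇓ SK(KI), B ⇓ SK(KI)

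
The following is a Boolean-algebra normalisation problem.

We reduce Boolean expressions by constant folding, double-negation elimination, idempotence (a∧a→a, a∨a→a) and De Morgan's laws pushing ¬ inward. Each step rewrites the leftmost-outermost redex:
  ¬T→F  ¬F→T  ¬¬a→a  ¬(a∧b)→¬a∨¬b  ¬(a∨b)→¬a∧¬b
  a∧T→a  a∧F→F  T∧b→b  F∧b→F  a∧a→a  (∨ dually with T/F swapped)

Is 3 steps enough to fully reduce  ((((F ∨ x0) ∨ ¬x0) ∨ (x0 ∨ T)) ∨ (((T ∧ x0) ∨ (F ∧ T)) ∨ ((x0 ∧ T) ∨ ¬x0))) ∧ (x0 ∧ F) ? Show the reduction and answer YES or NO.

Answer: NO — after 3 steps the term is (T ∨ (((T ∧ x0) ∨ (F ∧ T)) ∨ ((x0 ∧ T) ∨ ¬x0))) ∧ (x0 ∧ F), not yet normal

Working:
  start: ((((F ∨ x0) ∨ ¬x0) ∨ (x0 ∨ T)) ∨ (((T ∧ x0) ∨ (F ∧ T)) ∨ ((x0 ∧ T) ∨ ¬x0))) ∧ (x0 ∧ F)
  step 1: (((x0 ∨ ¬x0) ∨ (x0 ∨ T)) ∨ (((T ∧ x0) ∨ (F ∧ T)) ∨ ((x0 ∧ T) ∨ ¬x0))) ∧ (x0 ∧ F)
  step 2: (((x0 ∨ ¬x0) ∨ T) ∨ (((T ∧ x0) ∨ (F ∧ T)) ∨ ((x0 ∧ T) ∨ ¬x0))) ∧ (x0 ∧ F)
  step 3: (T ∨ (((T ∧ x0) ∨ (F ∧ T)) ∨ ((x0 ∧ T) ∨ ¬x0))) ∧ (x0 ∧ F)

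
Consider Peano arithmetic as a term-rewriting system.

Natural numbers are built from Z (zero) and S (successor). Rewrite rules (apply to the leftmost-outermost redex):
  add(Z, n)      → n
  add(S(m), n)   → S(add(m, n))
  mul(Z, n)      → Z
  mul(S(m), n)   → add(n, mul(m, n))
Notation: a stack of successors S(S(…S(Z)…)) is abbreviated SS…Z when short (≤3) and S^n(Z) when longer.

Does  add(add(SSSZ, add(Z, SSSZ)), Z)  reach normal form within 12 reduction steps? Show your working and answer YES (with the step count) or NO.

  start: add(add(SSSZ, add(Z, SSSZ)), Z)
  step 1: add(S(add(SSZ, add(Z, SSSZ))), Z)
  step 2: S(add(add(SSZ, add(Z, SSSZ)), Z))
  step 3: S(add(S(add(SZ, add(Z, SSSZ))), Z))
  step 4: S(S(add(add(SZ, add(Z, SSSZ)), Z)))
  step 5: S(S(add(S(add(Z, add(Z, SSSZ))), Z)))
  step 6: S(S(S(add(add(Z, add(Z, SSSZ)), Z))))
  step 7: S(S(S(add(add(Z, SSSZ), Z))))
  step 8: S(S(S(add(SSSZ, Z))))
  step 9: S(S(S(S(add(SSZ, Z)))))
  step 10: S(S(S(S(S(add(SZ, Z))))))
  step 11: S(S(S(S(S(S(add(Z, Z)))))))
  step 12: S^6(Z)

Answer: YES — reaches normal form S^6(Z) in 12 ≤ 12 steps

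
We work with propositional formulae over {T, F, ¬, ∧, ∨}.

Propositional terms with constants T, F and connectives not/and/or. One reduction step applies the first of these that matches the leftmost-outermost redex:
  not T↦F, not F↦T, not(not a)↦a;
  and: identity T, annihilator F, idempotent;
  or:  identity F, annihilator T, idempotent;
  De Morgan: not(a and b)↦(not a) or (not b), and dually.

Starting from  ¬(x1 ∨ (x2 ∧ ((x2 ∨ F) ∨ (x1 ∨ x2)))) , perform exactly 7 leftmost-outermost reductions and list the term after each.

Answer: after 7 steps: ¬x1 ∧ (¬x2 ∨ (¬x2 ∧ (¬x1 ∧ ¬x2)))

Working:
  start: ¬(x1 ∨ (x2 ∧ ((x2 ∨ F) ∨ (x1 ∨ x2))))
  step 1: ¬x1 ∧ ¬(x2 ∧ ((x2 ∨ F) ∨ (x1 ∨ x2)))
  step 2: ¬x1 ∧ (¬x2 ∨ ¬((x2 ∨ F) ∨ (x1 ∨ x2)))
  step 3: ¬x1 ∧ (¬x2 ∨ (¬(x2 ∨ F) ∧ ¬(x1 ∨ x2)))
  step 4: ¬x1 ∧ (¬x2 ∨ ((¬x2 ∧ ¬F) ∧ ¬(x1 ∨ x2)))
  step 5: ¬x1 ∧ (¬x2 ∨ ((¬x2 ∧ T) ∧ ¬(x1 ∨ x2)))
  step 6: ¬x1 ∧ (¬x2 ∨ (¬x2 ∧ ¬(x1 ∨ x2)))
  step 7: ¬x1 ∧ (¬x2 ∨ (¬x2 ∧ (¬x1 ∧ ¬x2)))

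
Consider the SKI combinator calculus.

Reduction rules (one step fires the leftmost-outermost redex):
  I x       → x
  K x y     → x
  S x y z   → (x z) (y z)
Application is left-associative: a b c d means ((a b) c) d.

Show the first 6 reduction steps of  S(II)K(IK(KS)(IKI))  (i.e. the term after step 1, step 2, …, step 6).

Answer: after 6 steps: S

Working:
  start: S(II)K(IK(KS)(IKI))
  →1  II(IK(KS)(IKI))(K(IK(KS)(IKI)))
  →2  I(IK(KS)(IKI))(K(IK(KS)(IKI)))
  →3  IK(KS)(IKI)(K(IK(KS)(IKI)))
  →4  K(KS)(IKI)(K(IK(KS)(IKI)))
  →5  KS(K(IK(KS)(IKI)))
  →6  S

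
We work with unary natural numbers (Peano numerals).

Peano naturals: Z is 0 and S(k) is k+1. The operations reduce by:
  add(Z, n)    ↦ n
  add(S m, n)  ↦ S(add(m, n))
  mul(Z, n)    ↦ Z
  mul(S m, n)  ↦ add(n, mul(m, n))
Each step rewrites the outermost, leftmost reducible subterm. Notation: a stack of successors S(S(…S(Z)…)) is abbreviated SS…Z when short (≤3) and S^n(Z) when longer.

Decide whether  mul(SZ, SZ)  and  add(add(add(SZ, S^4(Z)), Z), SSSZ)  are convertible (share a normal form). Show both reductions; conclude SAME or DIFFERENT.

Answer: DIFFERENT — A ⇓ SZ, B ⇓ S^8(Z)

Reduction:
Term A:
  start: mul(SZ, SZ)
  step 1: add(SZ, mul(Z, SZ))
  step 2: S(add(Z, mul(Z, SZ)))
  step 3: S(mul(Z, SZ))
  step 4: SZ

Term B:
  start: add(add(add(SZ, S^4(Z)), Z), SSSZ)
  step 1: add(add(S(add(Z, S^4(Z))), Z), SSSZ)
  step 2: add(S(add(add(Z, S^4(Z)), Z)), SSSZ)
  step 3: S(add(add(add(Z, S^4(Z)), Z), SSSZ))
  step 4: S(add(add(S^4(Z), Z), SSSZ))
  step 5: S(add(S(add(SSSZ, Z)), SSSZ))
  step 6: S(S(add(add(SSSZ, Z), SSSZ)))
  step 7: S(S(add(S(add(SSZ, Z)), SSSZ)))
  step 8: S(S(S(add(add(SSZ, Z), SSSZ))))
  step 9: S(S(S(add(S(add(SZ, Z)), SSSZ))))
  step 10: S(S(S(S(add(add(SZ, Z), SSSZ)))))
  step 11: S(S(S(S(add(S(add(Z, Z)), SSSZ)))))
  step 12: S(S(S(S(S(add(add(Z, Z), SSSZ))))))
  step 13: S(S(S(S(S(add(Z, SSSZ))))))
  step 14: S^8(Z)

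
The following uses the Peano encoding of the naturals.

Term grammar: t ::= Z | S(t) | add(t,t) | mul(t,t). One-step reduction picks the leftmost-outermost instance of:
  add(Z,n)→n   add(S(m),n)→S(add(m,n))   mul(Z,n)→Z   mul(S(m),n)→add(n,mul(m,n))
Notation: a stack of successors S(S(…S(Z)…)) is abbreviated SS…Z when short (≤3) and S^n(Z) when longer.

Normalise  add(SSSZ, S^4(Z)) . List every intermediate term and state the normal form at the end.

  start: add(SSSZ, S^4(Z))
  →1  S(add(SSZ, S^4(Z)))
  →2  S(S(add(SZ, S^4(Z))))
  →3  S(S(S(add(Z, S^4(Z)))))
  →4  S^7(Z)

Answer: normal form = S^7(Z)  (in 4 steps)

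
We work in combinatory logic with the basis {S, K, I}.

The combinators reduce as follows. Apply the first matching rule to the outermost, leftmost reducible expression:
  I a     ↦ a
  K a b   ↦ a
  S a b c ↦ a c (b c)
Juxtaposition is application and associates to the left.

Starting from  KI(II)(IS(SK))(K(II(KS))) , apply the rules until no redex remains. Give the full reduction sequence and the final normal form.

  start: KI(II)(IS(SK))(K(II(KS)))
  [1] I(IS(SK))(K(II(KS)))
  [2] IS(SK)(K(II(KS)))
  [3] S(SK)(K(II(KS)))
  [4] S(SK)(K(I(KS)))
  [5] S(SK)(K(KS))

Answer: normal form = S(SK)(K(KS))  (in 5 steps)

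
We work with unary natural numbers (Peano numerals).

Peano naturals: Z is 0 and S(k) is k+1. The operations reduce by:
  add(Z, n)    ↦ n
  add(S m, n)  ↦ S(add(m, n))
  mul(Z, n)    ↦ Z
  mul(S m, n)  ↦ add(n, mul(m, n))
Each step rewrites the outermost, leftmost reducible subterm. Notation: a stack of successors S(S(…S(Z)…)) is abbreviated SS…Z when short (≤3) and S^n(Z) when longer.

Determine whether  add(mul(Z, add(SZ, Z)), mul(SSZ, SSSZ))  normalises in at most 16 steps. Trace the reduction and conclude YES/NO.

  start: add(mul(Z, add(SZ, Z)), mul(SSZ, SSSZ))
  step 1: add(Z, mul(SSZ, SSSZ))
  step 2: mul(SSZ, SSSZ)
  step 3: add(SSSZ, mul(SZ, SSSZ))
  step 4: S(add(SSZ, mul(SZ, SSSZ)))
  step 5: S(S(add(SZ, mul(SZ, SSSZ))))
  step 6: S(S(S(add(Z, mul(SZ, SSSZ)))))
  step 7: S(S(S(mul(SZ, SSSZ))))
  step 8: S(S(S(add(SSSZ, mul(Z, SSSZ)))))
  step 9: S(S(S(S(add(SSZ, mul(Z, SSSZ))))))
  step 10: S(S(S(S(S(add(SZ, mul(Z, SSSZ)))))))
  step 11: S(S(S(S(S(S(add(Z, mul(Z, SSSZ))))))))
  step 12: S(S(S(S(S(S(mul(Z, SSSZ)))))))
  step 13: S^6(Z)

Answer: YES — reaches normal form S^6(Z) in 13 ≤ 16 steps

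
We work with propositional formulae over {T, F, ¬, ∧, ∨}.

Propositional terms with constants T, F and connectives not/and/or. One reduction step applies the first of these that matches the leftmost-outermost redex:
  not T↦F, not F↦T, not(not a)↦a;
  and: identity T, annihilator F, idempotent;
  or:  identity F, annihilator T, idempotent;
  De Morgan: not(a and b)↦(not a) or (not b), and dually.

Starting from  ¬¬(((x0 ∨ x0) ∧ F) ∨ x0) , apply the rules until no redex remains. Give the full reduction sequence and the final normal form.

Answer: normal form = x0  (in 3 steps)

Derivation:
  start: ¬¬(((x0 ∨ x0) ∧ F) ∨ x0)
  [1] ((x0 ∨ x0) ∧ F) ∨ x0
  [2] F ∨ x0
  [3] x0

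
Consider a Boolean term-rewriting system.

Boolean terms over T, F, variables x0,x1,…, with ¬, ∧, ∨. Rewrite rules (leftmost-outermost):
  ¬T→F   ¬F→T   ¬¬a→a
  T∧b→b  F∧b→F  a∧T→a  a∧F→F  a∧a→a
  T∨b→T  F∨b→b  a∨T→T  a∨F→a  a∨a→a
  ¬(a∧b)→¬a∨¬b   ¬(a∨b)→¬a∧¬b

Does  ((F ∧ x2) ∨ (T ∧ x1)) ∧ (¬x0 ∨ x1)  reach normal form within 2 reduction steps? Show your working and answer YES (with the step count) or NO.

Answer: NO — after 2 steps the term is (T ∧ x1) ∧ (¬x0 ∨ x1), not yet normal

Derivation:
  start: ((F ∧ x2) ∨ (T ∧ x1)) ∧ (¬x0 ∨ x1)
  →1  (F ∨ (T ∧ x1)) ∧ (¬x0 ∨ x1)
  →2  (T ∧ x1) ∧ (¬x0 ∨ x1)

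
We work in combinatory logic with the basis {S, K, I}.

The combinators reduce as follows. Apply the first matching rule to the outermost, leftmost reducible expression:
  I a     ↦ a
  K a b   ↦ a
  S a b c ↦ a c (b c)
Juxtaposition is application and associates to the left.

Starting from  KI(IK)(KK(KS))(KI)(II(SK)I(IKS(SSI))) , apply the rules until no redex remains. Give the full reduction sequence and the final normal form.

Answer: normal form = KI  (in 4 steps)

Derivation:
  start: KI(IK)(KK(KS))(KI)(II(SK)I(IKS(SSI)))
  step 1: I(KK(KS))(KI)(II(SK)I(IKS(SSI)))
  step 2: KK(KS)(KI)(II(SK)I(IKS(SSI)))
  step 3: K(KI)(II(SK)I(IKS(SSI)))
  step 4: KI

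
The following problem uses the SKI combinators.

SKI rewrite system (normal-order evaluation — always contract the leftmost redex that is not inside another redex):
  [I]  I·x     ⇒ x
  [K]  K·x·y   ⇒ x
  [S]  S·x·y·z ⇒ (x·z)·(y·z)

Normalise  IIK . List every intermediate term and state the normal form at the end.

  start: IIK
  [1] IK
  [2] K

Answer: normal form = K  (in 2 steps)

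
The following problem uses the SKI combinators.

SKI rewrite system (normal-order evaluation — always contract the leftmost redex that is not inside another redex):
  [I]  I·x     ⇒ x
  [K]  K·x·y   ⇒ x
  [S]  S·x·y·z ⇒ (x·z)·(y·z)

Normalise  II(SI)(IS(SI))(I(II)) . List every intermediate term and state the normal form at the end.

  start: II(SI)(IS(SI))(I(II))
  →1  I(SI)(IS(SI))(I(II))
  →2  SI(IS(SI))(I(II))
  →3  I(I(II))(IS(SI)(I(II)))
  →4  I(II)(IS(SI)(I(II)))
  →5  II(IS(SI)(I(II)))
  →6  I(IS(SI)(I(II)))
  →7  IS(SI)(I(II))
  →8  S(SI)(I(II))
  →9  S(SI)(II)
  →10  S(SI)I

Answer: normal form = S(SI)I  (in 10 steps)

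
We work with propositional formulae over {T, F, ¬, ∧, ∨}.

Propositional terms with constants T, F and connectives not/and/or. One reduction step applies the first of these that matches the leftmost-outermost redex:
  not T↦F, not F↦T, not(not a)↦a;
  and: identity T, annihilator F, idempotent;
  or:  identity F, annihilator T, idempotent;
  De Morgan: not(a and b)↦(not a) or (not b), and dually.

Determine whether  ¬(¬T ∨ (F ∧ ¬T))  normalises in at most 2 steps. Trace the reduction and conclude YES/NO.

  start: ¬(¬T ∨ (F ∧ ¬T))
  →1  ¬¬T ∧ ¬(F ∧ ¬T)
  →2  T ∧ ¬(F ∧ ¬T)

Answer: NO — after 2 steps the term is T ∧ ¬(F ∧ ¬T), not yet normal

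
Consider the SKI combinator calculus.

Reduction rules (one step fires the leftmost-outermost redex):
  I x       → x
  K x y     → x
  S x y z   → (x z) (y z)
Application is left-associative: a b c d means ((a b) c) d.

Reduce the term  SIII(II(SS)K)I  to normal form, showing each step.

Answer: normal form = SI(KI)  (in 8 steps)

Reduction:
  start: SIII(II(SS)K)I
  [1] II(II)(II(SS)K)I
  [2] I(II)(II(SS)K)I
  [3] II(II(SS)K)I
  [4] I(II(SS)K)I
  [5] II(SS)KI
  [6] I(SS)KI
  [7] SSKI
  [8] SI(KI)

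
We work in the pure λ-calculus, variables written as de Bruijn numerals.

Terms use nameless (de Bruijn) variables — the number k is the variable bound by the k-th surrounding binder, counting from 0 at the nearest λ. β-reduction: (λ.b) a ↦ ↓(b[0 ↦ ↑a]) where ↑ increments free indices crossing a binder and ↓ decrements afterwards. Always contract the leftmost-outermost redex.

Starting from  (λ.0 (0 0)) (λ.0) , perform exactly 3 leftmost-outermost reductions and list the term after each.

  start: (λ.0 (0 0)) (λ.0)
  [1] (λ.0) ((λ.0) (λ.0))
  [2] (λ.0) (λ.0)
  [3] λ.0

Answer: after 3 steps: λ.0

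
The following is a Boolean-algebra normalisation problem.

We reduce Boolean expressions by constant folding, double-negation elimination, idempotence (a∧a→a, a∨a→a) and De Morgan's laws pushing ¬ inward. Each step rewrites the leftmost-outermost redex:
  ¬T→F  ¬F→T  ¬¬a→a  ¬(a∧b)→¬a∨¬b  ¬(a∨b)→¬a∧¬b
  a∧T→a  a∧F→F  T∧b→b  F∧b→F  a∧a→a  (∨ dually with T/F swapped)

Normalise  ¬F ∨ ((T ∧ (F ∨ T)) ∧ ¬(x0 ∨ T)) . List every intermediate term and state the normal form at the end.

Answer: normal form = T  (in 2 steps)

Reduction:
  start: ¬F ∨ ((T ∧ (F ∨ T)) ∧ ¬(x0 ∨ T))
  [1] T ∨ ((T ∧ (F ∨ T)) ∧ ¬(x0 ∨ T))
  [2] T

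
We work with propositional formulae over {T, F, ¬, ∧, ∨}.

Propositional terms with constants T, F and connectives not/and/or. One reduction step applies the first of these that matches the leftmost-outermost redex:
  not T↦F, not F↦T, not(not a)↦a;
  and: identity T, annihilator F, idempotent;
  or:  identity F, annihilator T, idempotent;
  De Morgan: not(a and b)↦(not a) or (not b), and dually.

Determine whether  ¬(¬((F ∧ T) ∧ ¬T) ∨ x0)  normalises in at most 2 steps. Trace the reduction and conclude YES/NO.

Answer: NO — after 2 steps the term is ((F ∧ T) ∧ ¬T) ∧ ¬x0, not yet normal

Working:
  start: ¬(¬((F ∧ T) ∧ ¬T) ∨ x0)
  [1] ¬¬((F ∧ T) ∧ ¬T) ∧ ¬x0
  [2] ((F ∧ T) ∧ ¬T) ∧ ¬x0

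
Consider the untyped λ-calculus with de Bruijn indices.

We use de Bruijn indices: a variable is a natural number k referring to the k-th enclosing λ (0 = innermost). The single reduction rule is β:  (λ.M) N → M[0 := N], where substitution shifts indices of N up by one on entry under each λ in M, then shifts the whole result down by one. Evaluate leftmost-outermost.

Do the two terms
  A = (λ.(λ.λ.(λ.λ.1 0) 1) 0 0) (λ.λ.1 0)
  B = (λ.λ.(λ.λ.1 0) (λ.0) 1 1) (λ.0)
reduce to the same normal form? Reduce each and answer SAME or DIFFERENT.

Answer: DIFFERENT — A ⇓ λ.λ.1 0, B ⇓ λ.λ.0

Working:
Term A:
  start: (λ.(λ.λ.(λ.λ.1 0) 1) 0 0) (λ.λ.1 0)
  [1] (λ.λ.(λ.λ.1 0) 1) (λ.λ.1 0) (λ.λ.1 0)
  [2] (λ.(λ.λ.1 0) (λ.λ.1 0)) (λ.λ.1 0)
  [3] (λ.λ.1 0) (λ.λ.1 0)
  [4] λ.(λ.λ.1 0) 0
  [5] λ.λ.1 0

Term B:
  start: (λ.λ.(λ.λ.1 0) (λ.0) 1 1) (λ.0)
  [1] λ.(λ.λ.1 0) (λ.0) (λ.0) (λ.0)
  [2] λ.(λ.(λ.0) 0) (λ.0) (λ.0)
  [3] λ.(λ.0) (λ.0) (λ.0)
  [4] λ.(λ.0) (λ.0)
  [5] λ.λ.0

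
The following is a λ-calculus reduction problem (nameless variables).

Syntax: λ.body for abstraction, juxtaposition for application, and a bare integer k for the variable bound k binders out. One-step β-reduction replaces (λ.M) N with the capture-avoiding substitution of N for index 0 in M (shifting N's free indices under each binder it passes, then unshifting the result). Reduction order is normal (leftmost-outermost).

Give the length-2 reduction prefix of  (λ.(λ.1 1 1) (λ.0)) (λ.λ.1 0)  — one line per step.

  start: (λ.(λ.1 1 1) (λ.0)) (λ.λ.1 0)
  →1  (λ.(λ.λ.1 0) (λ.λ.1 0) (λ.λ.1 0)) (λ.0)
  →2  (λ.λ.1 0) (λ.λ.1 0) (λ.λ.1 0)

Answer: after 2 steps: (λ.λ.1 0) (λ.λ.1 0) (λ.λ.1 0)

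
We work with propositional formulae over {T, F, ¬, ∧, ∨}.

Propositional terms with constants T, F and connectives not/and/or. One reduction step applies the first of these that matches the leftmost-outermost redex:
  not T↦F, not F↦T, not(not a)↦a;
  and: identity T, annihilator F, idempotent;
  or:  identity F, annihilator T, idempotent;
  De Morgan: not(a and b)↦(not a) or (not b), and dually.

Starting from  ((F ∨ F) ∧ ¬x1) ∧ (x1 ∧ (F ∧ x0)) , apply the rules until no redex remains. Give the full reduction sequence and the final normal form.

Answer: normal form = F  (in 3 steps)

Derivation:
  start: ((F ∨ F) ∧ ¬x1) ∧ (x1 ∧ (F ∧ x0))
  →1  (F ∧ ¬x1) ∧ (x1 ∧ (F ∧ x0))
  →2  F ∧ (x1 ∧ (F ∧ x0))
  →3  F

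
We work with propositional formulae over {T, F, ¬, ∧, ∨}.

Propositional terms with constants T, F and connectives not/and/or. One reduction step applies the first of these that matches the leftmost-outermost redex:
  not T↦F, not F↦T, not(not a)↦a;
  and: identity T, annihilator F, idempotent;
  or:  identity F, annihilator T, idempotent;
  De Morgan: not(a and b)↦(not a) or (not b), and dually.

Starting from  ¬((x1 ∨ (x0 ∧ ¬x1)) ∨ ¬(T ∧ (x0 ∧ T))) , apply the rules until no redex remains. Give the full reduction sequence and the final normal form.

Answer: normal form = (¬x1 ∧ (¬x0 ∨ x1)) ∧ x0  (in 7 steps)

Working:
  start: ¬((x1 ∨ (x0 ∧ ¬x1)) ∨ ¬(T ∧ (x0 ∧ T)))
  →1  ¬(x1 ∨ (x0 ∧ ¬x1)) ∧ ¬¬(T ∧ (x0 ∧ T))
  →2  (¬x1 ∧ ¬(x0 ∧ ¬x1)) ∧ ¬¬(T ∧ (x0 ∧ T))
  →3  (¬x1 ∧ (¬x0 ∨ ¬¬x1)) ∧ ¬¬(T ∧ (x0 ∧ T))
  →4  (¬x1 ∧ (¬x0 ∨ x1)) ∧ ¬¬(T ∧ (x0 ∧ T))
  →5  (¬x1 ∧ (¬x0 ∨ x1)) ∧ (T ∧ (x0 ∧ T))
  →6  (¬x1 ∧ (¬x0 ∨ x1)) ∧ (x0 ∧ T)
  →7  (¬x1 ∧ (¬x0 ∨ x1)) ∧ x0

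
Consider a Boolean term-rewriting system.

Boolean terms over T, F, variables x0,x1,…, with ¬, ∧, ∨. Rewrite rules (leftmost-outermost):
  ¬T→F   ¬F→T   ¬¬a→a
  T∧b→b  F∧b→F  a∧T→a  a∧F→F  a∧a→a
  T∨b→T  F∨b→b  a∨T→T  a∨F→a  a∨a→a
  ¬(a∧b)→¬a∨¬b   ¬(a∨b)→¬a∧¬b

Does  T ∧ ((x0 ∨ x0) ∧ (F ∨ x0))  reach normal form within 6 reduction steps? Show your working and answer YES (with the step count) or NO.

Answer: YES — reaches normal form x0 in 4 ≤ 6 steps

Reduction:
  start: T ∧ ((x0 ∨ x0) ∧ (F ∨ x0))
  →1  (x0 ∨ x0) ∧ (F ∨ x0)
  →2  x0 ∧ (F ∨ x0)
  →3  x0 ∧ x0
  →4  x0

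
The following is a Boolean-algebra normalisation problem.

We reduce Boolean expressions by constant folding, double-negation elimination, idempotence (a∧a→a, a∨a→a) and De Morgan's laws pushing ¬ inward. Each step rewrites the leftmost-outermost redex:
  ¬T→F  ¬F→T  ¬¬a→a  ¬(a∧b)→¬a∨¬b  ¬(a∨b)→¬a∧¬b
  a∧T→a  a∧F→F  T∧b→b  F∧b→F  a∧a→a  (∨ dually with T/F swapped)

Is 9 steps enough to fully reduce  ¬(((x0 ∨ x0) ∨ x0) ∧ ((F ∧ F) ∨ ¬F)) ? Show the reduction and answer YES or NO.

Answer: NO — after 9 steps the term is ¬x0 ∨ (T ∧ ¬¬F), not yet normal

Working:
  start: ¬(((x0 ∨ x0) ∨ x0) ∧ ((F ∧ F) ∨ ¬F))
  →1  ¬((x0 ∨ x0) ∨ x0) ∨ ¬((F ∧ F) ∨ ¬F)
  →2  (¬(x0 ∨ x0) ∧ ¬x0) ∨ ¬((F ∧ F) ∨ ¬F)
  →3  ((¬x0 ∧ ¬x0) ∧ ¬x0) ∨ ¬((F ∧ F) ∨ ¬F)
  →4  (¬x0 ∧ ¬x0) ∨ ¬((F ∧ F) ∨ ¬F)
  →5  ¬x0 ∨ ¬((F ∧ F) ∨ ¬F)
  →6  ¬x0 ∨ (¬(F ∧ F) ∧ ¬¬F)
  →7  ¬x0 ∨ ((¬F ∨ ¬F) ∧ ¬¬F)
  →8  ¬x0 ∨ (¬F ∧ ¬¬F)
  →9  ¬x0 ∨ (T ∧ ¬¬F)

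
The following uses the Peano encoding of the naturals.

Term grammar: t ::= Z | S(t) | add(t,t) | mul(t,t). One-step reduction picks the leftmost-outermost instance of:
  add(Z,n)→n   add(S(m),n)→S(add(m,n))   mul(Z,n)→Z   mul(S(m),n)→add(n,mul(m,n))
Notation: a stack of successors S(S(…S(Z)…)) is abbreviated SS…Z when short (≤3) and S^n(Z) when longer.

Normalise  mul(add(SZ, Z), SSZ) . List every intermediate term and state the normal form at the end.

  start: mul(add(SZ, Z), SSZ)
  step 1: mul(S(add(Z, Z)), SSZ)
  step 2: add(SSZ, mul(add(Z, Z), SSZ))
  step 3: S(add(SZ, mul(add(Z, Z), SSZ)))
  step 4: S(S(add(Z, mul(add(Z, Z), SSZ))))
  step 5: S(S(mul(add(Z, Z), SSZ)))
  step 6: S(S(mul(Z, SSZ)))
  step 7: SSZ

Answer: normal form = SSZ  (in 7 steps)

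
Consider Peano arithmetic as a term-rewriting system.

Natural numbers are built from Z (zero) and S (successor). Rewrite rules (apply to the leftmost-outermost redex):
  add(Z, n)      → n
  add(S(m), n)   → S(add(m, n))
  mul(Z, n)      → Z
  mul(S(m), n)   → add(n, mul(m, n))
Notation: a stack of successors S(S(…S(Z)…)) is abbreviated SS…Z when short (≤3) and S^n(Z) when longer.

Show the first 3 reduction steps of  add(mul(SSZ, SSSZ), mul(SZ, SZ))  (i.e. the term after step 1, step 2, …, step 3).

Answer: after 3 steps: S(add(add(SSZ, mul(SZ, SSSZ)), mul(SZ, SZ)))

Reduction:
  start: add(mul(SSZ, SSSZ), mul(SZ, SZ))
  step 1: add(add(SSSZ, mul(SZ, SSSZ)), mul(SZ, SZ))
  step 2: add(S(add(SSZ, mul(SZ, SSSZ))), mul(SZ, SZ))
  step 3: S(add(add(SSZ, mul(SZ, SSSZ)), mul(SZ, SZ)))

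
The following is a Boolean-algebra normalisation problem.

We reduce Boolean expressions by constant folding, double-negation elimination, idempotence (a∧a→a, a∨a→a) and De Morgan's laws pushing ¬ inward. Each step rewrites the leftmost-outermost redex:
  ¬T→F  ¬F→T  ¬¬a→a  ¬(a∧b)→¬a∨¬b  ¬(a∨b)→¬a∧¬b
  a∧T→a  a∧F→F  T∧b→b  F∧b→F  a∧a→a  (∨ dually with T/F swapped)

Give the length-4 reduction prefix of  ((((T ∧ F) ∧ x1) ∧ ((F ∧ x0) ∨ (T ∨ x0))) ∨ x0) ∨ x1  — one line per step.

  start: ((((T ∧ F) ∧ x1) ∧ ((F ∧ x0) ∨ (T ∨ x0))) ∨ x0) ∨ x1
  [1] (((F ∧ x1) ∧ ((F ∧ x0) ∨ (T ∨ x0))) ∨ x0) ∨ x1
  [2] ((F ∧ ((F ∧ x0) ∨ (T ∨ x0))) ∨ x0) ∨ x1
  [3] (F ∨ x0) ∨ x1
  [4] x0 ∨ x1

Answer: after 4 steps: x0 ∨ x1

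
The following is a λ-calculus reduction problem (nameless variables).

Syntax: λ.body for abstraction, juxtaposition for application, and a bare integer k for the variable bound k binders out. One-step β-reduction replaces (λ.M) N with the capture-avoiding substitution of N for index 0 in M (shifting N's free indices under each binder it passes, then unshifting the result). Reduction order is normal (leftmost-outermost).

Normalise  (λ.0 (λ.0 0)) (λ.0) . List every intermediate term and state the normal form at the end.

  start: (λ.0 (λ.0 0)) (λ.0)
  [1] (λ.0) (λ.0 0)
  [2] λ.0 0

Answer: normal form = λ.0 0  (in 2 steps)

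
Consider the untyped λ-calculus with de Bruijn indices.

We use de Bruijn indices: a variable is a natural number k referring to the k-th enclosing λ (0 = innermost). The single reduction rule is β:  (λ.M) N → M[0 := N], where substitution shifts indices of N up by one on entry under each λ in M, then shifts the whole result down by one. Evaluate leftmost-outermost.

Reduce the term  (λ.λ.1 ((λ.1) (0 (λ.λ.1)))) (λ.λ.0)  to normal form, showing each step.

Answer: normal form = λ.λ.0  (in 2 steps)

Reduction:
  start: (λ.λ.1 ((λ.1) (0 (λ.λ.1)))) (λ.λ.0)
  →1  λ.(λ.λ.0) ((λ.1) (0 (λ.λ.1)))
  →2  λ.λ.0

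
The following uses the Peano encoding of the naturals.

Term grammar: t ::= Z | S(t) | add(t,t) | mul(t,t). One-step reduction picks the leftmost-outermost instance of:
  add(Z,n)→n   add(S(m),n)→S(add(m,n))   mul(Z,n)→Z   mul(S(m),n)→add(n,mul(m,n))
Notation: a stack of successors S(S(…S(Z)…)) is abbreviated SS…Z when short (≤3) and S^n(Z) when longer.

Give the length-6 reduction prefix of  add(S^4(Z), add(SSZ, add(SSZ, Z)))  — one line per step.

Answer: after 6 steps: S(S(S(S(S(add(SZ, add(SSZ, Z)))))))

Derivation:
  start: add(S^4(Z), add(SSZ, add(SSZ, Z)))
  step 1: S(add(SSSZ, add(SSZ, add(SSZ, Z))))
  step 2: S(S(add(SSZ, add(SSZ, add(SSZ, Z)))))
  step 3: S(S(S(add(SZ, add(SSZ, add(SSZ, Z))))))
  step 4: S(S(S(S(add(Z, add(SSZ, add(SSZ, Z)))))))
  step 5: S(S(S(S(add(SSZ, add(SSZ, Z))))))
  step 6: S(S(S(S(S(add(SZ, add(SSZ, Z)))))))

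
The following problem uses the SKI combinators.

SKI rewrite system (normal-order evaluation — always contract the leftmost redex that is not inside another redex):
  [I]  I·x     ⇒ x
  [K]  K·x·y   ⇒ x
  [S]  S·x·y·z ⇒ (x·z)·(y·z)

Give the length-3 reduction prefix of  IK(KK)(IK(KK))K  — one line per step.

  start: IK(KK)(IK(KK))K
  [1] K(KK)(IK(KK))K
  [2] KKK
  [3] K

Answer: after 3 steps: K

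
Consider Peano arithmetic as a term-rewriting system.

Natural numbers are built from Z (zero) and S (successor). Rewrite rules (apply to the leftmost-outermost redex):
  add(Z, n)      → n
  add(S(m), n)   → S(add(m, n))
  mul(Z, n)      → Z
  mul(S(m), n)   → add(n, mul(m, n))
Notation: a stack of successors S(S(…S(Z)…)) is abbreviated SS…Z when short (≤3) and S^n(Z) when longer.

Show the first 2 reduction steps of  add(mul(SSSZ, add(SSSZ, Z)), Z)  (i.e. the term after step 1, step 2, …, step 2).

  start: add(mul(SSSZ, add(SSSZ, Z)), Z)
  step 1: add(add(add(SSSZ, Z), mul(SSZ, add(SSSZ, Z))), Z)
  step 2: add(add(S(add(SSZ, Z)), mul(SSZ, add(SSSZ, Z))), Z)

Answer: after 2 steps: add(add(S(add(SSZ, Z)), mul(SSZ, add(SSSZ, Z))), Z)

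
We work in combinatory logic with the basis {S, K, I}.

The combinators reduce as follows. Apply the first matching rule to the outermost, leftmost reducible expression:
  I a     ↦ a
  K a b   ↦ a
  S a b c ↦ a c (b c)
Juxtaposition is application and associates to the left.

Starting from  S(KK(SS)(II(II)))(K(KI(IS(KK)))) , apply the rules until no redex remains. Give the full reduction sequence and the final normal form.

Answer: normal form = S(KI)(KI)  (in 5 steps)

Derivation:
  start: S(KK(SS)(II(II)))(K(KI(IS(KK))))
  step 1: S(K(II(II)))(K(KI(IS(KK))))
  step 2: S(K(I(II)))(K(KI(IS(KK))))
  step 3: S(K(II))(K(KI(IS(KK))))
  step 4: S(KI)(K(KI(IS(KK))))
  step 5: S(KI)(KI)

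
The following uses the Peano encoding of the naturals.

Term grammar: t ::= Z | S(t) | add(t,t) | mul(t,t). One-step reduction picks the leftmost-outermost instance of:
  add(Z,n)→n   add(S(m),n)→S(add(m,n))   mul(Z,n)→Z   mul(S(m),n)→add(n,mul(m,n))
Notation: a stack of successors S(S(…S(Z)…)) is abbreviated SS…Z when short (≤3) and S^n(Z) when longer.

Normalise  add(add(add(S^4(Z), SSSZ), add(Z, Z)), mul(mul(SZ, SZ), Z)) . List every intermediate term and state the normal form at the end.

  start: add(add(add(S^4(Z), SSSZ), add(Z, Z)), mul(mul(SZ, SZ), Z))
  step 1: add(add(S(add(SSSZ, SSSZ)), add(Z, Z)), mul(mul(SZ, SZ), Z))
  step 2: add(S(add(add(SSSZ, SSSZ), add(Z, Z))), mul(mul(SZ, SZ), Z))
  step 3: S(add(add(add(SSSZ, SSSZ), add(Z, Z)), mul(mul(SZ, SZ), Z)))
  step 4: S(add(add(S(add(SSZ, SSSZ)), add(Z, Z)), mul(mul(SZ, SZ), Z)))
  step 5: S(add(S(add(add(SSZ, SSSZ), add(Z, Z))), mul(mul(SZ, SZ), Z)))
  step 6: S(S(add(add(add(SSZ, SSSZ), add(Z, Z)), mul(mul(SZ, SZ), Z))))
  step 7: S(S(add(add(S(add(SZ, SSSZ)), add(Z, Z)), mul(mul(SZ, SZ), Z))))
  step 8: S(S(add(S(add(add(SZ, SSSZ), add(Z, Z))), mul(mul(SZ, SZ), Z))))
  step 9: S(S(S(add(add(add(SZ, SSSZ), add(Z, Z)), mul(mul(SZ, SZ), Z)))))
  step 10: S(S(S(add(add(S(add(Z, SSSZ)), add(Z, Z)), mul(mul(SZ, SZ), Z)))))
  step 11: S(S(S(add(S(add(add(Z, SSSZ), add(Z, Z))), mul(mul(SZ, SZ), Z)))))
  step 12: S(S(S(S(add(add(add(Z, SSSZ), add(Z, Z)), mul(mul(SZ, SZ), Z))))))
  step 13: S(S(S(S(add(add(SSSZ, add(Z, Z)), mul(mul(SZ, SZ), Z))))))
  step 14: S(S(S(S(add(S(add(SSZ, add(Z, Z))), mul(mul(SZ, SZ), Z))))))
  step 15: S(S(S(S(S(add(add(SSZ, add(Z, Z)), mul(mul(SZ, SZ), Z)))))))
  step 16: S(S(S(S(S(add(S(add(SZ, add(Z, Z))), mul(mul(SZ, SZ), Z)))))))
  step 17: S(S(S(S(S(S(add(add(SZ, add(Z, Z)), mul(mul(SZ, SZ), Z))))))))
  step 18: S(S(S(S(S(S(add(S(add(Z, add(Z, Z))), mul(mul(SZ, SZ), Z))))))))
  step 19: S(S(S(S(S(S(S(add(add(Z, add(Z, Z)), mul(mul(SZ, SZ), Z)))))))))
  step 20: S(S(S(S(S(S(S(add(add(Z, Z), mul(mul(SZ, SZ), Z)))))))))
  step 21: S(S(S(S(S(S(S(add(Z, mul(mul(SZ, SZ), Z)))))))))
  step 22: S(S(S(S(S(S(S(mul(mul(SZ, SZ), Z))))))))
  step 23: S(S(S(S(S(S(S(mul(add(SZ, mul(Z, SZ)), Z))))))))
  step 24: S(S(S(S(S(S(S(mul(S(add(Z, mul(Z, SZ))), Z))))))))
  step 25: S(S(S(S(S(S(S(add(Z, mul(add(Z, mul(Z, SZ)), Z)))))))))
  step 26: S(S(S(S(S(S(S(mul(add(Z, mul(Z, SZ)), Z))))))))
  step 27: S(S(S(S(S(S(S(mul(mul(Z, SZ), Z))))))))
  step 28: S(S(S(S(S(S(S(mul(Z, Z))))))))
  step 29: S^7(Z)

Answer: normal form = S^7(Z)  (in 29 steps)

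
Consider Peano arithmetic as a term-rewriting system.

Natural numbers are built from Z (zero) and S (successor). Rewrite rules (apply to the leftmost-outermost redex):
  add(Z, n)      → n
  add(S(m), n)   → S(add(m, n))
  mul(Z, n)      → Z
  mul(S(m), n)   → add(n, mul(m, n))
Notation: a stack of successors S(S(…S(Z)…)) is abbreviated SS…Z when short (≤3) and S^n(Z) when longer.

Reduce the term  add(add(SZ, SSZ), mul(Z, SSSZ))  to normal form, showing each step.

  start: add(add(SZ, SSZ), mul(Z, SSSZ))
  →1  add(S(add(Z, SSZ)), mul(Z, SSSZ))
  →2  S(add(add(Z, SSZ), mul(Z, SSSZ)))
  →3  S(add(SSZ, mul(Z, SSSZ)))
  →4  S(S(add(SZ, mul(Z, SSSZ))))
  →5  S(S(S(add(Z, mul(Z, SSSZ)))))
  →6  S(S(S(mul(Z, SSSZ))))
  →7  SSSZ

Answer: normal form = SSSZ  (in 7 steps)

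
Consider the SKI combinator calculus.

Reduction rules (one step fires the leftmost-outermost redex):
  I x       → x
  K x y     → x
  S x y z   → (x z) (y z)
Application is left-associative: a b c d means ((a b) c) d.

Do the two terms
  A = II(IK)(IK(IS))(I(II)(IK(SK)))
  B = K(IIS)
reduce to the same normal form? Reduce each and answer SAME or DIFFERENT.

Answer: SAME — A ⇓ KS, B ⇓ KS

Derivation:
Term A:
  start: II(IK)(IK(IS))(I(II)(IK(SK)))
  →1  I(IK)(IK(IS))(I(II)(IK(SK)))
  →2  IK(IK(IS))(I(II)(IK(SK)))
  →3  K(IK(IS))(I(II)(IK(SK)))
  →4  IK(IS)
  →5  K(IS)
  →6  KS

Term B:
  start: K(IIS)
  →1  K(IS)
  →2  KS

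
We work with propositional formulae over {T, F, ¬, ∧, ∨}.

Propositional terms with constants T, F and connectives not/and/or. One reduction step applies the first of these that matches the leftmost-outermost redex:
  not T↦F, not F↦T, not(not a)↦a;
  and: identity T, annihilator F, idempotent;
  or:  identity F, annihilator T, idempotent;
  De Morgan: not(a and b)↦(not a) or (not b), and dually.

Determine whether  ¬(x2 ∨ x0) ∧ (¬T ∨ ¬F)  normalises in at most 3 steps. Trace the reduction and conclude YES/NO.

  start: ¬(x2 ∨ x0) ∧ (¬T ∨ ¬F)
  step 1: (¬x2 ∧ ¬x0) ∧ (¬T ∨ ¬F)
  step 2: (¬x2 ∧ ¬x0) ∧ (F ∨ ¬F)
  step 3: (¬x2 ∧ ¬x0) ∧ ¬F

Answer: NO — after 3 steps the term is (¬x2 ∧ ¬x0) ∧ ¬F, not yet normal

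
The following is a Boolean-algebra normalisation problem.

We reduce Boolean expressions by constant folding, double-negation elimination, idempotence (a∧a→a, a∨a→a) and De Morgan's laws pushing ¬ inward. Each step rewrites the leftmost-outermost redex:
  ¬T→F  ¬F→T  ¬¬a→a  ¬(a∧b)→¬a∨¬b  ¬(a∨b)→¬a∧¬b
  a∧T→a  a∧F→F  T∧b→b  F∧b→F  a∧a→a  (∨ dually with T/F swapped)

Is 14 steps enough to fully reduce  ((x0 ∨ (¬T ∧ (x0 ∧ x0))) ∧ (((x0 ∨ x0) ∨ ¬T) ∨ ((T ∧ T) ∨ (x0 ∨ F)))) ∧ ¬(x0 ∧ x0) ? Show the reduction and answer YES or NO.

Answer: YES — reaches normal form x0 ∧ ¬x0 in 12 ≤ 14 steps

Working:
  start: ((x0 ∨ (¬T ∧ (x0 ∧ x0))) ∧ (((x0 ∨ x0) ∨ ¬T) ∨ ((T ∧ T) ∨ (x0 ∨ F)))) ∧ ¬(x0 ∧ x0)
  step 1: ((x0 ∨ (F ∧ (x0 ∧ x0))) ∧ (((x0 ∨ x0) ∨ ¬T) ∨ ((T ∧ T) ∨ (x0 ∨ F)))) ∧ ¬(x0 ∧ x0)
  step 2: ((x0 ∨ F) ∧ (((x0 ∨ x0) ∨ ¬T) ∨ ((T ∧ T) ∨ (x0 ∨ F)))) ∧ ¬(x0 ∧ x0)
  step 3: (x0 ∧ (((x0 ∨ x0) ∨ ¬T) ∨ ((T ∧ T) ∨ (x0 ∨ F)))) ∧ ¬(x0 ∧ x0)
  step 4: (x0 ∧ ((x0 ∨ ¬T) ∨ ((T ∧ T) ∨ (x0 ∨ F)))) ∧ ¬(x0 ∧ x0)
  step 5: (x0 ∧ ((x0 ∨ F) ∨ ((T ∧ T) ∨ (x0 ∨ F)))) ∧ ¬(x0 ∧ x0)
  step 6: (x0 ∧ (x0 ∨ ((T ∧ T) ∨ (x0 ∨ F)))) ∧ ¬(x0 ∧ x0)
  step 7: (x0 ∧ (x0 ∨ (T ∨ (x0 ∨ F)))) ∧ ¬(x0 ∧ x0)
  step 8: (x0 ∧ (x0 ∨ T)) ∧ ¬(x0 ∧ x0)
  step 9: (x0 ∧ T) ∧ ¬(x0 ∧ x0)
  step 10: x0 ∧ ¬(x0 ∧ x0)
  step 11: x0 ∧ (¬x0 ∨ ¬x0)
  step 12: x0 ∧ ¬x0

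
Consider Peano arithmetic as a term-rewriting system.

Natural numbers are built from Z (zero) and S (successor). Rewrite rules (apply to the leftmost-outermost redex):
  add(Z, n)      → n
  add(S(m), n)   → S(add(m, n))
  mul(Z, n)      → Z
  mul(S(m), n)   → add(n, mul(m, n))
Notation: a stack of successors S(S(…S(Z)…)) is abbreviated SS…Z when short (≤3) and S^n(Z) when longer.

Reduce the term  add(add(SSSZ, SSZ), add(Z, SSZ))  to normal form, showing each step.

Answer: normal form = S^7(Z)  (in 11 steps)

Working:
  start: add(add(SSSZ, SSZ), add(Z, SSZ))
  step 1: add(S(add(SSZ, SSZ)), add(Z, SSZ))
  step 2: S(add(add(SSZ, SSZ), add(Z, SSZ)))
  step 3: S(add(S(add(SZ, SSZ)), add(Z, SSZ)))
  step 4: S(S(add(add(SZ, SSZ), add(Z, SSZ))))
  step 5: S(S(add(S(add(Z, SSZ)), add(Z, SSZ))))
  step 6: S(S(S(add(add(Z, SSZ), add(Z, SSZ)))))
  step 7: S(S(S(add(SSZ, add(Z, SSZ)))))
  step 8: S(S(S(S(add(SZ, add(Z, SSZ))))))
  step 9: S(S(S(S(S(add(Z, add(Z, SSZ)))))))
  step 10: S(S(S(S(S(add(Z, SSZ))))))
  step 11: S^7(Z)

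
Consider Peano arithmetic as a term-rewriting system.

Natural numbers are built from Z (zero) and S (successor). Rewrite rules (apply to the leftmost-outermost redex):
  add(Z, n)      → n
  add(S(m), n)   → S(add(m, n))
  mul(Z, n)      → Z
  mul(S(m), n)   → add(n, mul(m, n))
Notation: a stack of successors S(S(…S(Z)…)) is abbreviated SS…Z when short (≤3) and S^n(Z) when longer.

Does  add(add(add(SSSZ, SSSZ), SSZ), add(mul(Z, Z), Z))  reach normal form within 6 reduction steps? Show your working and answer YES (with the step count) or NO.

  start: add(add(add(SSSZ, SSSZ), SSZ), add(mul(Z, Z), Z))
  →1  add(add(S(add(SSZ, SSSZ)), SSZ), add(mul(Z, Z), Z))
  →2  add(S(add(add(SSZ, SSSZ), SSZ)), add(mul(Z, Z), Z))
  →3  S(add(add(add(SSZ, SSSZ), SSZ), add(mul(Z, Z), Z)))
  →4  S(add(add(S(add(SZ, SSSZ)), SSZ), add(mul(Z, Z), Z)))
  →5  S(add(S(add(add(SZ, SSSZ), SSZ)), add(mul(Z, Z), Z)))
  →6  S(S(add(add(add(SZ, SSSZ), SSZ), add(mul(Z, Z), Z))))

Answer: NO — after 6 steps the term is S(S(add(add(add(SZ, SSSZ), SSZ), add(mul(Z, Z), Z)))), not yet normal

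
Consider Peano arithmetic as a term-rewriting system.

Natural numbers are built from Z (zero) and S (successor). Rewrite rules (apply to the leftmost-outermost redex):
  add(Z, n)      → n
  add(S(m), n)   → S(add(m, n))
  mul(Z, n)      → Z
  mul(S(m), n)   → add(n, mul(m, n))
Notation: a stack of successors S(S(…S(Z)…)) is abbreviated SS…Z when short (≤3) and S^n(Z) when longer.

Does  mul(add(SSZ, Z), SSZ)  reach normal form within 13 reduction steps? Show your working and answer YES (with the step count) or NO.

Answer: YES — reaches normal form S^4(Z) in 12 ≤ 13 steps

Derivation:
  start: mul(add(SSZ, Z), SSZ)
  →1  mul(S(add(SZ, Z)), SSZ)
  →2  add(SSZ, mul(add(SZ, Z), SSZ))
  →3  S(add(SZ, mul(add(SZ, Z), SSZ)))
  →4  S(S(add(Z, mul(add(SZ, Z), SSZ))))
  →5  S(S(mul(add(SZ, Z), SSZ)))
  →6  S(S(mul(S(add(Z, Z)), SSZ)))
  →7  S(S(add(SSZ, mul(add(Z, Z), SSZ))))
  →8  S(S(S(add(SZ, mul(add(Z, Z), SSZ)))))
  →9  S(S(S(S(add(Z, mul(add(Z, Z), SSZ))))))
  →10  S(S(S(S(mul(add(Z, Z), SSZ)))))
  →11  S(S(S(S(mul(Z, SSZ)))))
  →12  S^4(Z)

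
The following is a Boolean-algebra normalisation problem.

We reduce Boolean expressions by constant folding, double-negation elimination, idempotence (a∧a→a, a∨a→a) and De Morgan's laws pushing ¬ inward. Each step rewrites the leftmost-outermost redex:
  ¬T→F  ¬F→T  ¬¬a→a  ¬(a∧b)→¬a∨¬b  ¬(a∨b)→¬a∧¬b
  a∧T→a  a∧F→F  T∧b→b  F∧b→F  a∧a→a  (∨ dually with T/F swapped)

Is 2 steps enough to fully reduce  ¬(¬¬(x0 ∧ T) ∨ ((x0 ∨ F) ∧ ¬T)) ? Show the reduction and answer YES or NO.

Answer: NO — after 2 steps the term is ¬(x0 ∧ T) ∧ ¬((x0 ∨ F) ∧ ¬T), not yet normal

Working:
  start: ¬(¬¬(x0 ∧ T) ∨ ((x0 ∨ F) ∧ ¬T))
  →1  ¬¬¬(x0 ∧ T) ∧ ¬((x0 ∨ F) ∧ ¬T)
  →2  ¬(x0 ∧ T) ∧ ¬((x0 ∨ F) ∧ ¬T)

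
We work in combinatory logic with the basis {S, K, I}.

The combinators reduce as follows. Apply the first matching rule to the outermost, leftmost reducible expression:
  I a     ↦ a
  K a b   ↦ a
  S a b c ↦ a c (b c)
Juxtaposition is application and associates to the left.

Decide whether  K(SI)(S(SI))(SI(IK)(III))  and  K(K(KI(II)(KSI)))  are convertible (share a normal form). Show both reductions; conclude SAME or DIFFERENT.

Answer: DIFFERENT — A ⇓ SI(KI), B ⇓ K(KS)

Working:
Term A:
  start: K(SI)(S(SI))(SI(IK)(III))
  [1] SI(SI(IK)(III))
  [2] SI(I(III)(IK(III)))
  [3] SI(III(IK(III)))
  [4] SI(II(IK(III)))
  [5] SI(I(IK(III)))
  [6] SI(IK(III))
  [7] SI(K(III))
  [8] SI(K(II))
  [9] SI(KI)

Term B:
  start: K(K(KI(II)(KSI)))
  [1] K(K(I(KSI)))
  [2] K(K(KSI))
  [3] K(KS)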